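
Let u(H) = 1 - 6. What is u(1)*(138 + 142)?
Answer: -1400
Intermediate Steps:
u(H) = -5
u(1)*(138 + 142) = -5*(138 + 142) = -5*280 = -1400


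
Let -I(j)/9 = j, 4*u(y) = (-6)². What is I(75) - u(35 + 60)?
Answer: -684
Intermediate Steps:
u(y) = 9 (u(y) = (¼)*(-6)² = (¼)*36 = 9)
I(j) = -9*j
I(75) - u(35 + 60) = -9*75 - 1*9 = -675 - 9 = -684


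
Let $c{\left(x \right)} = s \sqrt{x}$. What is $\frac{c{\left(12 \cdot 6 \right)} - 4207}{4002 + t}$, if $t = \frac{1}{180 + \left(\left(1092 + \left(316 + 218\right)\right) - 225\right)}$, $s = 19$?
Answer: $- \frac{6651267}{6327163} + \frac{180234 \sqrt{2}}{6327163} \approx -1.0109$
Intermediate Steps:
$c{\left(x \right)} = 19 \sqrt{x}$
$t = \frac{1}{1581}$ ($t = \frac{1}{180 + \left(\left(1092 + 534\right) - 225\right)} = \frac{1}{180 + \left(1626 - 225\right)} = \frac{1}{180 + 1401} = \frac{1}{1581} \approx 0.00063251$)
$\frac{c{\left(12 \cdot 6 \right)} - 4207}{4002 + t} = \frac{19 \sqrt{12 \cdot 6} - 4207}{4002 + \frac{1}{1581}} = \frac{19 \sqrt{72} - 4207}{\frac{6327163}{1581}} = \left(19 \cdot 6 \sqrt{2} - 4207\right) \frac{1581}{6327163} = \left(114 \sqrt{2} - 4207\right) \frac{1581}{6327163} = \left(-4207 + 114 \sqrt{2}\right) \frac{1581}{6327163} = - \frac{6651267}{6327163} + \frac{180234 \sqrt{2}}{6327163}$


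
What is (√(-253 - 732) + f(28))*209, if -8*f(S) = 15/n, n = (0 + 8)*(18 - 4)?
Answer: -3135/896 + 209*I*√985 ≈ -3.4989 + 6559.4*I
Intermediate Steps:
n = 112 (n = 8*14 = 112)
f(S) = -15/896 (f(S) = -15/(8*112) = -⅛*15/112 = -15/896)
(√(-253 - 732) + f(28))*209 = (√(-253 - 732) - 15/896)*209 = (√(-985) - 15/896)*209 = (I*√985 - 15/896)*209 = (-15/896 + I*√985)*209 = -3135/896 + 209*I*√985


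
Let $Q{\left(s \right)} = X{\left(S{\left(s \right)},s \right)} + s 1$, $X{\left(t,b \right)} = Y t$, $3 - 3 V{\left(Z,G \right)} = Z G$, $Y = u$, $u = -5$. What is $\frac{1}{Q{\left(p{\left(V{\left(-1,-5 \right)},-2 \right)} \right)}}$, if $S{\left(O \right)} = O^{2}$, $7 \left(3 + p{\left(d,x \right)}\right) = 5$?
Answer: $- \frac{49}{1392} \approx -0.035201$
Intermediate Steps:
$Y = -5$
$V{\left(Z,G \right)} = 1 - \frac{G Z}{3}$ ($V{\left(Z,G \right)} = 1 - \frac{Z G}{3} = 1 - \frac{G Z}{3}$)
$p{\left(d,x \right)} = - \frac{16}{7}$ ($p{\left(d,x \right)} = -3 + \frac{1}{7} \cdot 5 = -3 + \frac{5}{7} = - \frac{16}{7}$)
$X{\left(t,b \right)} = - 5 t$
$Q{\left(s \right)} = s - 5 s^{2}$ ($Q{\left(s \right)} = - 5 s^{2} + s 1 = - 5 s^{2} + s = s - 5 s^{2}$)
$\frac{1}{Q{\left(p{\left(V{\left(-1,-5 \right)},-2 \right)} \right)}} = \frac{1}{\left(- \frac{16}{7}\right) \left(1 - - \frac{80}{7}\right)} = \frac{1}{\left(- \frac{16}{7}\right) \left(1 + \frac{80}{7}\right)} = \frac{1}{\left(- \frac{16}{7}\right) \frac{87}{7}} = \frac{1}{- \frac{1392}{49}} = - \frac{49}{1392}$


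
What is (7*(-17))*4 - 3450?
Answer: -3926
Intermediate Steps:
(7*(-17))*4 - 3450 = -119*4 - 3450 = -476 - 3450 = -3926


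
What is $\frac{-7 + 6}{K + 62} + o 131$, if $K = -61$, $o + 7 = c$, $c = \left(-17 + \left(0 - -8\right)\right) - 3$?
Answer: $-2490$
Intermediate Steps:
$c = -12$ ($c = \left(-17 + \left(0 + 8\right)\right) - 3 = \left(-17 + 8\right) - 3 = -9 - 3 = -12$)
$o = -19$ ($o = -7 - 12 = -19$)
$\frac{-7 + 6}{K + 62} + o 131 = \frac{-7 + 6}{-61 + 62} - 2489 = - 1^{-1} - 2489 = \left(-1\right) 1 - 2489 = -1 - 2489 = -2490$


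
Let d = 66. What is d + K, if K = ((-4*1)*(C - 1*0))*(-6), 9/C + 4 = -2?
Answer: 30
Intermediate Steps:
C = -3/2 (C = 9/(-4 - 2) = 9/(-6) = 9*(-⅙) = -3/2 ≈ -1.5000)
K = -36 (K = ((-4*1)*(-3/2 - 1*0))*(-6) = -4*(-3/2 + 0)*(-6) = -4*(-3/2)*(-6) = 6*(-6) = -36)
d + K = 66 - 36 = 30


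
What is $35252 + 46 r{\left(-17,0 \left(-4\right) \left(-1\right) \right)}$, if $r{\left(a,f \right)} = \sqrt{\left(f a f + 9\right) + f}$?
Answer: $35390$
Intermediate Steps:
$r{\left(a,f \right)} = \sqrt{9 + f + a f^{2}}$ ($r{\left(a,f \right)} = \sqrt{\left(a f f + 9\right) + f} = \sqrt{\left(a f^{2} + 9\right) + f} = \sqrt{\left(9 + a f^{2}\right) + f} = \sqrt{9 + f + a f^{2}}$)
$35252 + 46 r{\left(-17,0 \left(-4\right) \left(-1\right) \right)} = 35252 + 46 \sqrt{9 + 0 \left(-4\right) \left(-1\right) - 17 \left(0 \left(-4\right) \left(-1\right)\right)^{2}} = 35252 + 46 \sqrt{9 + 0 \left(-1\right) - 17 \left(0 \left(-1\right)\right)^{2}} = 35252 + 46 \sqrt{9 + 0 - 17 \cdot 0^{2}} = 35252 + 46 \sqrt{9 + 0 - 0} = 35252 + 46 \sqrt{9 + 0 + 0} = 35252 + 46 \sqrt{9} = 35252 + 46 \cdot 3 = 35252 + 138 = 35390$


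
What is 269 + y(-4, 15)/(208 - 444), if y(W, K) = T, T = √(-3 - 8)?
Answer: 269 - I*√11/236 ≈ 269.0 - 0.014053*I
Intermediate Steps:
T = I*√11 (T = √(-11) = I*√11 ≈ 3.3166*I)
y(W, K) = I*√11
269 + y(-4, 15)/(208 - 444) = 269 + (I*√11)/(208 - 444) = 269 + (I*√11)/(-236) = 269 - I*√11/236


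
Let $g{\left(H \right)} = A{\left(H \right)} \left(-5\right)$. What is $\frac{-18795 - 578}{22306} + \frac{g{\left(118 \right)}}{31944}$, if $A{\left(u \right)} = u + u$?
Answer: $- \frac{40323262}{44533929} \approx -0.90545$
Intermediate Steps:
$A{\left(u \right)} = 2 u$
$g{\left(H \right)} = - 10 H$ ($g{\left(H \right)} = 2 H \left(-5\right) = - 10 H$)
$\frac{-18795 - 578}{22306} + \frac{g{\left(118 \right)}}{31944} = \frac{-18795 - 578}{22306} + \frac{\left(-10\right) 118}{31944} = \left(-19373\right) \frac{1}{22306} - \frac{295}{7986} = - \frac{19373}{22306} - \frac{295}{7986} = - \frac{40323262}{44533929}$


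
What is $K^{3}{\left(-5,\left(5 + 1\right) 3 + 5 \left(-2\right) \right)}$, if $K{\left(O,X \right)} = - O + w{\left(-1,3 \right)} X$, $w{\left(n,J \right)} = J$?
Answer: $24389$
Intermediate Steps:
$K{\left(O,X \right)} = - O + 3 X$
$K^{3}{\left(-5,\left(5 + 1\right) 3 + 5 \left(-2\right) \right)} = \left(\left(-1\right) \left(-5\right) + 3 \left(\left(5 + 1\right) 3 + 5 \left(-2\right)\right)\right)^{3} = \left(5 + 3 \left(6 \cdot 3 - 10\right)\right)^{3} = \left(5 + 3 \left(18 - 10\right)\right)^{3} = \left(5 + 3 \cdot 8\right)^{3} = \left(5 + 24\right)^{3} = 29^{3} = 24389$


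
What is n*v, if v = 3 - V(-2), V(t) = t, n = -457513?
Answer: -2287565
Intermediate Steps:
v = 5 (v = 3 - 1*(-2) = 3 + 2 = 5)
n*v = -457513*5 = -2287565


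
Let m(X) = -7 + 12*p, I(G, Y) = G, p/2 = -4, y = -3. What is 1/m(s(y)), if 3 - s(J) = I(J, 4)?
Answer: -1/103 ≈ -0.0097087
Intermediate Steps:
p = -8 (p = 2*(-4) = -8)
s(J) = 3 - J
m(X) = -103 (m(X) = -7 + 12*(-8) = -7 - 96 = -103)
1/m(s(y)) = 1/(-103) = -1/103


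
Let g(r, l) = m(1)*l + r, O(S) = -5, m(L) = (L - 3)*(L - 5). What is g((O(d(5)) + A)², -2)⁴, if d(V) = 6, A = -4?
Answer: 17850625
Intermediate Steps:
m(L) = (-5 + L)*(-3 + L) (m(L) = (-3 + L)*(-5 + L) = (-5 + L)*(-3 + L))
g(r, l) = r + 8*l (g(r, l) = (15 + 1² - 8*1)*l + r = (15 + 1 - 8)*l + r = 8*l + r = r + 8*l)
g((O(d(5)) + A)², -2)⁴ = ((-5 - 4)² + 8*(-2))⁴ = ((-9)² - 16)⁴ = (81 - 16)⁴ = 65⁴ = 17850625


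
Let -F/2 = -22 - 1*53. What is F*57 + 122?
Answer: 8672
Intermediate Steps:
F = 150 (F = -2*(-22 - 1*53) = -2*(-22 - 53) = -2*(-75) = 150)
F*57 + 122 = 150*57 + 122 = 8550 + 122 = 8672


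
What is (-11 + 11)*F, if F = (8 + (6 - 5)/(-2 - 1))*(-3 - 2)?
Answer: 0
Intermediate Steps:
F = -115/3 (F = (8 + 1/(-3))*(-5) = (8 + 1*(-⅓))*(-5) = (8 - ⅓)*(-5) = (23/3)*(-5) = -115/3 ≈ -38.333)
(-11 + 11)*F = (-11 + 11)*(-115/3) = 0*(-115/3) = 0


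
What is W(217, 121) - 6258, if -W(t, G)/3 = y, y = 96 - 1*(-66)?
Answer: -6744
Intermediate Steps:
y = 162 (y = 96 + 66 = 162)
W(t, G) = -486 (W(t, G) = -3*162 = -486)
W(217, 121) - 6258 = -486 - 6258 = -6744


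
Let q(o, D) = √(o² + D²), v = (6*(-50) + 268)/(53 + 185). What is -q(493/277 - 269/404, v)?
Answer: -5*√8930641476961/13317052 ≈ -1.1220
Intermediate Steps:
v = -16/119 (v = (-300 + 268)/238 = -32*1/238 = -16/119 ≈ -0.13445)
q(o, D) = √(D² + o²)
-q(493/277 - 269/404, v) = -√((-16/119)² + (493/277 - 269/404)²) = -√(256/14161 + (493*(1/277) - 269*1/404)²) = -√(256/14161 + (493/277 - 269/404)²) = -√(256/14161 + (124659/111908)²) = -√(256/14161 + 15539866281/12523400464) = -√(223266036924025/177343873970704) = -5*√8930641476961/13317052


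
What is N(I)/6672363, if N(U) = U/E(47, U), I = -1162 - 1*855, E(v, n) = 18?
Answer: -2017/120102534 ≈ -1.6794e-5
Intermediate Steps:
I = -2017 (I = -1162 - 855 = -2017)
N(U) = U/18
N(I)/6672363 = ((1/18)*(-2017))/6672363 = -2017/18*1/6672363 = -2017/120102534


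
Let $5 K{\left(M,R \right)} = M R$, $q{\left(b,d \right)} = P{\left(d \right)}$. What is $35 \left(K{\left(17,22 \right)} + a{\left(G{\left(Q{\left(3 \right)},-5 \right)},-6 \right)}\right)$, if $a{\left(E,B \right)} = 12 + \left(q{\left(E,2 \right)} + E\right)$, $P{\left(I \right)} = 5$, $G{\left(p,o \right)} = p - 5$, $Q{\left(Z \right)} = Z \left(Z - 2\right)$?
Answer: $3143$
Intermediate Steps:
$Q{\left(Z \right)} = Z \left(-2 + Z\right)$
$G{\left(p,o \right)} = -5 + p$
$q{\left(b,d \right)} = 5$
$a{\left(E,B \right)} = 17 + E$ ($a{\left(E,B \right)} = 12 + \left(5 + E\right) = 17 + E$)
$K{\left(M,R \right)} = \frac{M R}{5}$
$35 \left(K{\left(17,22 \right)} + a{\left(G{\left(Q{\left(3 \right)},-5 \right)},-6 \right)}\right) = 35 \left(\frac{1}{5} \cdot 17 \cdot 22 + \left(17 - \left(5 - 3 \left(-2 + 3\right)\right)\right)\right) = 35 \left(\frac{374}{5} + \left(17 + \left(-5 + 3 \cdot 1\right)\right)\right) = 35 \left(\frac{374}{5} + \left(17 + \left(-5 + 3\right)\right)\right) = 35 \left(\frac{374}{5} + \left(17 - 2\right)\right) = 35 \left(\frac{374}{5} + 15\right) = 35 \cdot \frac{449}{5} = 3143$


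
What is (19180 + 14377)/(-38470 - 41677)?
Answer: -33557/80147 ≈ -0.41869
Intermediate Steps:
(19180 + 14377)/(-38470 - 41677) = 33557/(-80147) = 33557*(-1/80147) = -33557/80147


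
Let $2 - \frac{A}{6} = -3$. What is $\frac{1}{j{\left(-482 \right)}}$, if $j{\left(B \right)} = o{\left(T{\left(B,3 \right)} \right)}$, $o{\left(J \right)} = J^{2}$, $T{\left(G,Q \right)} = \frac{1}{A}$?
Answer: $900$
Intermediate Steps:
$A = 30$ ($A = 12 - -18 = 12 + 18 = 30$)
$T{\left(G,Q \right)} = \frac{1}{30}$
$j{\left(B \right)} = \frac{1}{900}$ ($j{\left(B \right)} = \left(\frac{1}{30}\right)^{2} = \frac{1}{900}$)
$\frac{1}{j{\left(-482 \right)}} = \frac{1}{\frac{1}{900}} = 900$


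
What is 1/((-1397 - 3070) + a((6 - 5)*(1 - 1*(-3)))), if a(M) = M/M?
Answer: -1/4466 ≈ -0.00022391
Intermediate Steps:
a(M) = 1
1/((-1397 - 3070) + a((6 - 5)*(1 - 1*(-3)))) = 1/((-1397 - 3070) + 1) = 1/(-4467 + 1) = 1/(-4466) = -1/4466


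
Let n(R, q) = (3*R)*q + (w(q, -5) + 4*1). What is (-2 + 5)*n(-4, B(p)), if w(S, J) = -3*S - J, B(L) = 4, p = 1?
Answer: -153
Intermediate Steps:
w(S, J) = -J - 3*S
n(R, q) = 9 - 3*q + 3*R*q (n(R, q) = (3*R)*q + ((-1*(-5) - 3*q) + 4*1) = 3*R*q + ((5 - 3*q) + 4) = 3*R*q + (9 - 3*q) = 9 - 3*q + 3*R*q)
(-2 + 5)*n(-4, B(p)) = (-2 + 5)*(9 - 3*4 + 3*(-4)*4) = 3*(9 - 12 - 48) = 3*(-51) = -153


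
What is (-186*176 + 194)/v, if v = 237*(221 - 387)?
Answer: 16271/19671 ≈ 0.82716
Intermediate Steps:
v = -39342 (v = 237*(-166) = -39342)
(-186*176 + 194)/v = (-186*176 + 194)/(-39342) = (-32736 + 194)*(-1/39342) = -32542*(-1/39342) = 16271/19671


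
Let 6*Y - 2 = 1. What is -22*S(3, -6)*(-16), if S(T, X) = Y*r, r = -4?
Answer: -704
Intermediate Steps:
Y = ½ (Y = ⅓ + (⅙)*1 = ⅓ + ⅙ = ½ ≈ 0.50000)
S(T, X) = -2 (S(T, X) = (½)*(-4) = -2)
-22*S(3, -6)*(-16) = -22*(-2)*(-16) = 44*(-16) = -704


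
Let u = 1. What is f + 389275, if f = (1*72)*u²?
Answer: 389347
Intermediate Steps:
f = 72 (f = (1*72)*1² = 72*1 = 72)
f + 389275 = 72 + 389275 = 389347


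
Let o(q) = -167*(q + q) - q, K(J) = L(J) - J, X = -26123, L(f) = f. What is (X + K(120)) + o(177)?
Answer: -85418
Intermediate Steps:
K(J) = 0 (K(J) = J - J = 0)
o(q) = -335*q (o(q) = -334*q - q = -335*q)
(X + K(120)) + o(177) = (-26123 + 0) - 335*177 = -26123 - 59295 = -85418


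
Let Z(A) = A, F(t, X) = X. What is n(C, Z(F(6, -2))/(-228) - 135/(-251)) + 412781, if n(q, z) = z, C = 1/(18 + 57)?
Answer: 11811331175/28614 ≈ 4.1278e+5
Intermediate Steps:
C = 1/75 ≈ 0.013333
n(C, Z(F(6, -2))/(-228) - 135/(-251)) + 412781 = (-2/(-228) - 135/(-251)) + 412781 = (-2*(-1/228) - 135*(-1/251)) + 412781 = (1/114 + 135/251) + 412781 = 15641/28614 + 412781 = 11811331175/28614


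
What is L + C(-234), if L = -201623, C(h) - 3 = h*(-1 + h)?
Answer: -146630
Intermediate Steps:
C(h) = 3 + h*(-1 + h)
L + C(-234) = -201623 + (3 + (-234)**2 - 1*(-234)) = -201623 + (3 + 54756 + 234) = -201623 + 54993 = -146630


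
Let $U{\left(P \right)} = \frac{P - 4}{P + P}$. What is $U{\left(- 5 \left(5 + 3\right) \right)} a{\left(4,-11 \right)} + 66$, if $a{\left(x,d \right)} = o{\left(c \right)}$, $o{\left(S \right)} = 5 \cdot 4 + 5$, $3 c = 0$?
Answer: $\frac{319}{4} \approx 79.75$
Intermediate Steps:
$c = 0$ ($c = \frac{1}{3} \cdot 0 = 0$)
$o{\left(S \right)} = 25$ ($o{\left(S \right)} = 20 + 5 = 25$)
$U{\left(P \right)} = \frac{-4 + P}{2 P}$
$a{\left(x,d \right)} = 25$
$U{\left(- 5 \left(5 + 3\right) \right)} a{\left(4,-11 \right)} + 66 = \frac{-4 - 5 \left(5 + 3\right)}{2 \left(- 5 \left(5 + 3\right)\right)} 25 + 66 = \frac{-4 - 40}{2 \left(\left(-5\right) 8\right)} 25 + 66 = \frac{-4 - 40}{2 \left(-40\right)} 25 + 66 = \frac{1}{2} \left(- \frac{1}{40}\right) \left(-44\right) 25 + 66 = \frac{11}{20} \cdot 25 + 66 = \frac{55}{4} + 66 = \frac{319}{4}$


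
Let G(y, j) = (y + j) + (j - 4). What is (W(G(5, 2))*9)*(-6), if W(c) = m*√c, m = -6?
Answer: 324*√5 ≈ 724.49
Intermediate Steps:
G(y, j) = -4 + y + 2*j (G(y, j) = (j + y) + (-4 + j) = -4 + y + 2*j)
W(c) = -6*√c
(W(G(5, 2))*9)*(-6) = (-6*√(-4 + 5 + 2*2)*9)*(-6) = (-6*√(-4 + 5 + 4)*9)*(-6) = (-6*√5*9)*(-6) = -54*√5*(-6) = 324*√5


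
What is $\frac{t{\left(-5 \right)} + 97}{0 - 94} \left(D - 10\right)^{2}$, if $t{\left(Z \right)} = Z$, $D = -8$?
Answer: $- \frac{14904}{47} \approx -317.11$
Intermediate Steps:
$\frac{t{\left(-5 \right)} + 97}{0 - 94} \left(D - 10\right)^{2} = \frac{-5 + 97}{0 - 94} \left(-8 - 10\right)^{2} = \frac{92}{-94} \left(-18\right)^{2} = 92 \left(- \frac{1}{94}\right) 324 = \left(- \frac{46}{47}\right) 324 = - \frac{14904}{47}$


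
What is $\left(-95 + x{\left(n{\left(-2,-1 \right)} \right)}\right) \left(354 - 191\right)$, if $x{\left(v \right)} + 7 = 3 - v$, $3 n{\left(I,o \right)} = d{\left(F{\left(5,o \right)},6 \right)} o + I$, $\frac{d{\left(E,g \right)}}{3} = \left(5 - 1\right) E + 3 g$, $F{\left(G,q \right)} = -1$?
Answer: $- \frac{41239}{3} \approx -13746.0$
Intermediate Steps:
$d{\left(E,g \right)} = 9 g + 12 E$ ($d{\left(E,g \right)} = 3 \left(\left(5 - 1\right) E + 3 g\right) = 3 \left(4 E + 3 g\right) = 3 \left(3 g + 4 E\right) = 9 g + 12 E$)
$n{\left(I,o \right)} = 14 o + \frac{I}{3}$ ($n{\left(I,o \right)} = \frac{\left(9 \cdot 6 + 12 \left(-1\right)\right) o + I}{3} = \frac{\left(54 - 12\right) o + I}{3} = \frac{42 o + I}{3} = \frac{I + 42 o}{3} = 14 o + \frac{I}{3}$)
$x{\left(v \right)} = -4 - v$ ($x{\left(v \right)} = -7 - \left(-3 + v\right) = -4 - v$)
$\left(-95 + x{\left(n{\left(-2,-1 \right)} \right)}\right) \left(354 - 191\right) = \left(-95 - \left(4 - 14 - \frac{2}{3}\right)\right) \left(354 - 191\right) = \left(-95 - - \frac{32}{3}\right) 163 = \left(-95 + \left(-4 + \frac{44}{3}\right)\right) 163 = \left(-95 + \frac{32}{3}\right) 163 = \left(- \frac{253}{3}\right) 163 = - \frac{41239}{3}$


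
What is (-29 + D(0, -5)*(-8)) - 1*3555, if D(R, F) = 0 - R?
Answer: -3584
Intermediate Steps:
D(R, F) = -R
(-29 + D(0, -5)*(-8)) - 1*3555 = (-29 - 1*0*(-8)) - 1*3555 = (-29 + 0*(-8)) - 3555 = (-29 + 0) - 3555 = -29 - 3555 = -3584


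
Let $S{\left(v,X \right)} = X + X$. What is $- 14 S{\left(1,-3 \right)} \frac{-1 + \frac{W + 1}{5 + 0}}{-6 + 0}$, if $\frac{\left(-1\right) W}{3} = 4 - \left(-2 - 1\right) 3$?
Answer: $\frac{602}{5} \approx 120.4$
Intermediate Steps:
$S{\left(v,X \right)} = 2 X$
$W = -39$ ($W = - 3 \left(4 - \left(-2 - 1\right) 3\right) = - 3 \left(4 - \left(-3\right) 3\right) = - 3 \left(4 - -9\right) = - 3 \left(4 + 9\right) = \left(-3\right) 13 = -39$)
$- 14 S{\left(1,-3 \right)} \frac{-1 + \frac{W + 1}{5 + 0}}{-6 + 0} = - 14 \cdot 2 \left(-3\right) \frac{-1 + \frac{-39 + 1}{5 + 0}}{-6 + 0} = \left(-14\right) \left(-6\right) \frac{-1 - \frac{38}{5}}{-6} = 84 \left(-1 - \frac{38}{5}\right) \left(- \frac{1}{6}\right) = 84 \left(\left(- \frac{43}{5}\right) \left(- \frac{1}{6}\right)\right) = 84 \cdot \frac{43}{30} = \frac{602}{5}$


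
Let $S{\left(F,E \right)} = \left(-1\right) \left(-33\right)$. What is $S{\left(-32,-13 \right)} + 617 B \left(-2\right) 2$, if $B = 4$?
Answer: $-9839$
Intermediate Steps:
$S{\left(F,E \right)} = 33$
$S{\left(-32,-13 \right)} + 617 B \left(-2\right) 2 = 33 + 617 \cdot 4 \left(-2\right) 2 = 33 + 617 \left(\left(-8\right) 2\right) = 33 + 617 \left(-16\right) = 33 - 9872 = -9839$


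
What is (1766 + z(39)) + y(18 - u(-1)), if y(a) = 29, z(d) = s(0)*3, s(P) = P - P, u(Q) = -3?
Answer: 1795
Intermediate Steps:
s(P) = 0
z(d) = 0 (z(d) = 0*3 = 0)
(1766 + z(39)) + y(18 - u(-1)) = (1766 + 0) + 29 = 1766 + 29 = 1795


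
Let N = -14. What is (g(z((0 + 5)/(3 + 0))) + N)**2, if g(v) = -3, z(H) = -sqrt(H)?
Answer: 289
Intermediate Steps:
(g(z((0 + 5)/(3 + 0))) + N)**2 = (-3 - 14)**2 = (-17)**2 = 289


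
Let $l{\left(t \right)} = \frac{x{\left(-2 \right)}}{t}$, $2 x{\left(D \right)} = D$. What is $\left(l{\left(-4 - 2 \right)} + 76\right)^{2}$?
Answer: $\frac{208849}{36} \approx 5801.4$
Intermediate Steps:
$x{\left(D \right)} = \frac{D}{2}$
$l{\left(t \right)} = - \frac{1}{t}$ ($l{\left(t \right)} = \frac{\frac{1}{2} \left(-2\right)}{t} = - \frac{1}{t}$)
$\left(l{\left(-4 - 2 \right)} + 76\right)^{2} = \left(- \frac{1}{-4 - 2} + 76\right)^{2} = \left(- \frac{1}{-6} + 76\right)^{2} = \left(\left(-1\right) \left(- \frac{1}{6}\right) + 76\right)^{2} = \left(\frac{1}{6} + 76\right)^{2} = \left(\frac{457}{6}\right)^{2} = \frac{208849}{36}$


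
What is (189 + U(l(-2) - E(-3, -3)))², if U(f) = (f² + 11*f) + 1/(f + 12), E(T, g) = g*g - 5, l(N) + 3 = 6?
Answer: 3880900/121 ≈ 32074.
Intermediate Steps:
l(N) = 3 (l(N) = -3 + 6 = 3)
E(T, g) = -5 + g² (E(T, g) = g² - 5 = -5 + g²)
U(f) = f² + 1/(12 + f) + 11*f (U(f) = (f² + 11*f) + 1/(12 + f) = f² + 1/(12 + f) + 11*f)
(189 + U(l(-2) - E(-3, -3)))² = (189 + (1 + (3 - (-5 + (-3)²))³ + 23*(3 - (-5 + (-3)²))² + 132*(3 - (-5 + (-3)²)))/(12 + (3 - (-5 + (-3)²))))² = (189 + (1 + (3 - (-5 + 9))³ + 23*(3 - (-5 + 9))² + 132*(3 - (-5 + 9)))/(12 + (3 - (-5 + 9))))² = (189 + (1 + (3 - 1*4)³ + 23*(3 - 1*4)² + 132*(3 - 1*4))/(12 + (3 - 1*4)))² = (189 + (1 + (3 - 4)³ + 23*(3 - 4)² + 132*(3 - 4))/(12 + (3 - 4)))² = (189 + (1 + (-1)³ + 23*(-1)² + 132*(-1))/(12 - 1))² = (189 + (1 - 1 + 23*1 - 132)/11)² = (189 + (1 - 1 + 23 - 132)/11)² = (189 + (1/11)*(-109))² = (189 - 109/11)² = (1970/11)² = 3880900/121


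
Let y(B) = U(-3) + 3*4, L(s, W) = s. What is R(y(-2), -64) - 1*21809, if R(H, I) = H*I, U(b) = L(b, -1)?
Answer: -22385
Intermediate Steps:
U(b) = b
y(B) = 9 (y(B) = -3 + 3*4 = -3 + 12 = 9)
R(y(-2), -64) - 1*21809 = 9*(-64) - 1*21809 = -576 - 21809 = -22385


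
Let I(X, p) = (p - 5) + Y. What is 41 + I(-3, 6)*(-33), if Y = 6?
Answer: -190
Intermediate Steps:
I(X, p) = 1 + p (I(X, p) = (p - 5) + 6 = (-5 + p) + 6 = 1 + p)
41 + I(-3, 6)*(-33) = 41 + (1 + 6)*(-33) = 41 + 7*(-33) = 41 - 231 = -190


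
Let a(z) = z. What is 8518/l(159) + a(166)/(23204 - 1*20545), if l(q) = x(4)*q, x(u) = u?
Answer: 11377469/845562 ≈ 13.456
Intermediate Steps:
l(q) = 4*q
8518/l(159) + a(166)/(23204 - 1*20545) = 8518/((4*159)) + 166/(23204 - 1*20545) = 8518/636 + 166/(23204 - 20545) = 8518*(1/636) + 166/2659 = 4259/318 + 166*(1/2659) = 4259/318 + 166/2659 = 11377469/845562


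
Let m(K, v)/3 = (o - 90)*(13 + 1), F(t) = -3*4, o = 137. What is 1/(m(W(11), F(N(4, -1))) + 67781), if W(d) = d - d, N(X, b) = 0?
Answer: 1/69755 ≈ 1.4336e-5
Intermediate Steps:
W(d) = 0
F(t) = -12
m(K, v) = 1974 (m(K, v) = 3*((137 - 90)*(13 + 1)) = 3*(47*14) = 3*658 = 1974)
1/(m(W(11), F(N(4, -1))) + 67781) = 1/(1974 + 67781) = 1/69755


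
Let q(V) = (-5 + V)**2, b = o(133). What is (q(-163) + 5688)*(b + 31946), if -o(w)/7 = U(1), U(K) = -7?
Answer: 1085014440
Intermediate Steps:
o(w) = 49 (o(w) = -7*(-7) = 49)
b = 49
(q(-163) + 5688)*(b + 31946) = ((-5 - 163)**2 + 5688)*(49 + 31946) = ((-168)**2 + 5688)*31995 = (28224 + 5688)*31995 = 33912*31995 = 1085014440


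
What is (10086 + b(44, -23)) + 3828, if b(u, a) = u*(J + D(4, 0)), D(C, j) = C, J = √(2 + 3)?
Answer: 14090 + 44*√5 ≈ 14188.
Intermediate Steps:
J = √5 ≈ 2.2361
b(u, a) = u*(4 + √5) (b(u, a) = u*(√5 + 4) = u*(4 + √5))
(10086 + b(44, -23)) + 3828 = (10086 + 44*(4 + √5)) + 3828 = (10086 + (176 + 44*√5)) + 3828 = (10262 + 44*√5) + 3828 = 14090 + 44*√5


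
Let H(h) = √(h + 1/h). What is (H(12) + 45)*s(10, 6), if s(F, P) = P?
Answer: 270 + √435 ≈ 290.86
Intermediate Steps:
(H(12) + 45)*s(10, 6) = (√(12 + 1/12) + 45)*6 = (√(145/12) + 45)*6 = (√435/6 + 45)*6 = (45 + √435/6)*6 = 270 + √435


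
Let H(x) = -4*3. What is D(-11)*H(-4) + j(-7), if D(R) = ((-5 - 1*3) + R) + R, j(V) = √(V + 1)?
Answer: 360 + I*√6 ≈ 360.0 + 2.4495*I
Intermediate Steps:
H(x) = -12
j(V) = √(1 + V)
D(R) = -8 + 2*R (D(R) = ((-5 - 3) + R) + R = (-8 + R) + R = -8 + 2*R)
D(-11)*H(-4) + j(-7) = (-8 + 2*(-11))*(-12) + √(1 - 7) = (-8 - 22)*(-12) + √(-6) = -30*(-12) + I*√6 = 360 + I*√6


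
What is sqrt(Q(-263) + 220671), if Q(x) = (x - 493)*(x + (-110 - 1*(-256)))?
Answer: 321*sqrt(3) ≈ 555.99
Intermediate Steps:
Q(x) = (-493 + x)*(146 + x) (Q(x) = (-493 + x)*(x + (-110 + 256)) = (-493 + x)*(x + 146) = (-493 + x)*(146 + x))
sqrt(Q(-263) + 220671) = sqrt((-71978 + (-263)**2 - 347*(-263)) + 220671) = sqrt((-71978 + 69169 + 91261) + 220671) = sqrt(88452 + 220671) = sqrt(309123) = 321*sqrt(3)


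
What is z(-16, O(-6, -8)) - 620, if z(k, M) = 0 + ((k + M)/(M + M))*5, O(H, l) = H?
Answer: -3665/6 ≈ -610.83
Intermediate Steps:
z(k, M) = 5*(M + k)/(2*M) (z(k, M) = 0 + ((M + k)/((2*M)))*5 = 0 + ((M + k)*(1/(2*M)))*5 = 0 + ((M + k)/(2*M))*5 = 0 + 5*(M + k)/(2*M) = 5*(M + k)/(2*M))
z(-16, O(-6, -8)) - 620 = (5/2)*(-6 - 16)/(-6) - 620 = (5/2)*(-⅙)*(-22) - 620 = 55/6 - 620 = -3665/6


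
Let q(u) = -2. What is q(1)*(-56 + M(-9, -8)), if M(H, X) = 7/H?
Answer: 1022/9 ≈ 113.56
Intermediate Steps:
q(1)*(-56 + M(-9, -8)) = -2*(-56 + 7/(-9)) = -2*(-56 + 7*(-⅑)) = -2*(-56 - 7/9) = -2*(-511/9) = 1022/9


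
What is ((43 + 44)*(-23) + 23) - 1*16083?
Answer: -18061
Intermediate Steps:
((43 + 44)*(-23) + 23) - 1*16083 = (87*(-23) + 23) - 16083 = (-2001 + 23) - 16083 = -1978 - 16083 = -18061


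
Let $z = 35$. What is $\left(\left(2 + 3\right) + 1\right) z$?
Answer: $210$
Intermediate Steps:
$\left(\left(2 + 3\right) + 1\right) z = \left(\left(2 + 3\right) + 1\right) 35 = \left(5 + 1\right) 35 = 6 \cdot 35 = 210$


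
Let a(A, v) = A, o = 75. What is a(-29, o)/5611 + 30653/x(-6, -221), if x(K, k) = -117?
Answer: -171997376/656487 ≈ -262.00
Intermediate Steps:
a(-29, o)/5611 + 30653/x(-6, -221) = -29/5611 + 30653/(-117) = -29*1/5611 + 30653*(-1/117) = -29/5611 - 30653/117 = -171997376/656487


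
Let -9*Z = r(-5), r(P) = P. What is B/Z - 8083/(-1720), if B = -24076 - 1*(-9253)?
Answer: -9176785/344 ≈ -26677.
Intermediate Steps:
B = -14823 (B = -24076 + 9253 = -14823)
Z = 5/9 (Z = -⅑*(-5) = 5/9 ≈ 0.55556)
B/Z - 8083/(-1720) = -14823/5/9 - 8083/(-1720) = -14823*9/5 - 8083*(-1/1720) = -133407/5 + 8083/1720 = -9176785/344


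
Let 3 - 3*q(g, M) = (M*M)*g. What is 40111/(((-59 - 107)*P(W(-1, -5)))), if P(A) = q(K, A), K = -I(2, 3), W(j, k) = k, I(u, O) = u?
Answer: -120333/8798 ≈ -13.677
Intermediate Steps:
K = -2 (K = -1*2 = -2)
q(g, M) = 1 - g*M²/3 (q(g, M) = 1 - M*M*g/3 = 1 - M²*g/3 = 1 - g*M²/3)
P(A) = 1 + 2*A²/3 (P(A) = 1 - ⅓*(-2)*A² = 1 + 2*A²/3)
40111/(((-59 - 107)*P(W(-1, -5)))) = 40111/(((-59 - 107)*(1 + (⅔)*(-5)²))) = 40111/((-166*(1 + (⅔)*25))) = 40111/((-166*(1 + 50/3))) = 40111/((-166*53/3)) = 40111/(-8798/3) = 40111*(-3/8798) = -120333/8798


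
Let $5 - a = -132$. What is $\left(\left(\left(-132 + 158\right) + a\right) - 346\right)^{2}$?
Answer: $33489$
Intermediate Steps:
$a = 137$ ($a = 5 - -132 = 5 + 132 = 137$)
$\left(\left(\left(-132 + 158\right) + a\right) - 346\right)^{2} = \left(\left(\left(-132 + 158\right) + 137\right) - 346\right)^{2} = \left(\left(26 + 137\right) - 346\right)^{2} = \left(163 - 346\right)^{2} = \left(-183\right)^{2} = 33489$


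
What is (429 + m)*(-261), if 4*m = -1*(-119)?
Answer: -478935/4 ≈ -1.1973e+5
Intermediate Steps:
m = 119/4 (m = (-1*(-119))/4 = (¼)*119 = 119/4 ≈ 29.750)
(429 + m)*(-261) = (429 + 119/4)*(-261) = (1835/4)*(-261) = -478935/4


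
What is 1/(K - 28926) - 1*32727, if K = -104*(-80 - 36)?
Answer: -551842675/16862 ≈ -32727.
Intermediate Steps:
K = 12064 (K = -104*(-116) = 12064)
1/(K - 28926) - 1*32727 = 1/(12064 - 28926) - 1*32727 = 1/(-16862) - 32727 = -1/16862 - 32727 = -551842675/16862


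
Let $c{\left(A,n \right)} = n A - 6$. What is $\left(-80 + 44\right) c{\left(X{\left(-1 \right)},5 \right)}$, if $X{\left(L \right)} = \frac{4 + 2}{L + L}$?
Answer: $756$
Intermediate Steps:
$X{\left(L \right)} = \frac{3}{L}$ ($X{\left(L \right)} = \frac{6}{2 L} = 6 \frac{1}{2 L} = \frac{3}{L}$)
$c{\left(A,n \right)} = -6 + A n$ ($c{\left(A,n \right)} = A n - 6 = -6 + A n$)
$\left(-80 + 44\right) c{\left(X{\left(-1 \right)},5 \right)} = \left(-80 + 44\right) \left(-6 + \frac{3}{-1} \cdot 5\right) = - 36 \left(-6 + 3 \left(-1\right) 5\right) = - 36 \left(-6 - 15\right) = \left(-36\right) \left(-21\right) = 756$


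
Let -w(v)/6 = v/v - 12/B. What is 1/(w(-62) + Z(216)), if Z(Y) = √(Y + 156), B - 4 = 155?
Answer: 2597/159752 + 2809*√93/479256 ≈ 0.072780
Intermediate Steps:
B = 159 (B = 4 + 155 = 159)
Z(Y) = √(156 + Y)
w(v) = -294/53 (w(v) = -6*(v/v - 12/159) = -6*(1 - 12*1/159) = -6*(1 - 4/53) = -6*49/53 = -294/53)
1/(w(-62) + Z(216)) = 1/(-294/53 + √(156 + 216)) = 1/(-294/53 + √372) = 1/(-294/53 + 2*√93)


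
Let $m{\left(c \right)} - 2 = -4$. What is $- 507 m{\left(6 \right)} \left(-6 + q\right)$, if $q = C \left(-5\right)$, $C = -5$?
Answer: $19266$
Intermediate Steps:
$q = 25$ ($q = \left(-5\right) \left(-5\right) = 25$)
$m{\left(c \right)} = -2$ ($m{\left(c \right)} = 2 - 4 = -2$)
$- 507 m{\left(6 \right)} \left(-6 + q\right) = - 507 \left(- 2 \left(-6 + 25\right)\right) = - 507 \left(\left(-2\right) 19\right) = \left(-507\right) \left(-38\right) = 19266$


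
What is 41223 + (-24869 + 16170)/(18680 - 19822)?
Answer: 47085365/1142 ≈ 41231.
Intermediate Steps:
41223 + (-24869 + 16170)/(18680 - 19822) = 41223 - 8699/(-1142) = 41223 - 8699*(-1/1142) = 41223 + 8699/1142 = 47085365/1142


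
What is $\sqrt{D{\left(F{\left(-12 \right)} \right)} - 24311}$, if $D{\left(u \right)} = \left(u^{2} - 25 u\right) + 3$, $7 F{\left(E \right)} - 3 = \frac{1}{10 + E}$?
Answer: $\frac{i \sqrt{4766093}}{14} \approx 155.94 i$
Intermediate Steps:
$F{\left(E \right)} = \frac{3}{7} + \frac{1}{7 \left(10 + E\right)}$
$D{\left(u \right)} = 3 + u^{2} - 25 u$
$\sqrt{D{\left(F{\left(-12 \right)} \right)} - 24311} = \sqrt{\left(3 + \left(\frac{31 + 3 \left(-12\right)}{7 \left(10 - 12\right)}\right)^{2} - 25 \frac{31 + 3 \left(-12\right)}{7 \left(10 - 12\right)}\right) - 24311} = \sqrt{\left(3 + \left(\frac{31 - 36}{7 \left(-2\right)}\right)^{2} - 25 \frac{31 - 36}{7 \left(-2\right)}\right) - 24311} = \sqrt{\left(3 + \left(\frac{1}{7} \left(- \frac{1}{2}\right) \left(-5\right)\right)^{2} - 25 \cdot \frac{1}{7} \left(- \frac{1}{2}\right) \left(-5\right)\right) - 24311} = \sqrt{\left(3 + \left(\frac{5}{14}\right)^{2} - \frac{125}{14}\right) - 24311} = \sqrt{\left(3 + \frac{25}{196} - \frac{125}{14}\right) - 24311} = \sqrt{- \frac{1137}{196} - 24311} = \sqrt{- \frac{4766093}{196}} = \frac{i \sqrt{4766093}}{14}$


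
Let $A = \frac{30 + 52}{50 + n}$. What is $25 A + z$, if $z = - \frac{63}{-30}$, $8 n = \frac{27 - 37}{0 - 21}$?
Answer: $\frac{362061}{8410} \approx 43.051$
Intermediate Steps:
$n = \frac{5}{84}$ ($n = \frac{\left(27 - 37\right) \frac{1}{0 - 21}}{8} = \frac{\left(-10\right) \frac{1}{-21}}{8} = \frac{\left(-10\right) \left(- \frac{1}{21}\right)}{8} = \frac{1}{8} \cdot \frac{10}{21} = \frac{5}{84} \approx 0.059524$)
$A = \frac{6888}{4205}$ ($A = \frac{30 + 52}{50 + \frac{5}{84}} = \frac{82}{\frac{4205}{84}} = 82 \cdot \frac{84}{4205} = \frac{6888}{4205} \approx 1.6381$)
$z = \frac{21}{10}$ ($z = \left(-63\right) \left(- \frac{1}{30}\right) = \frac{21}{10} \approx 2.1$)
$25 A + z = 25 \cdot \frac{6888}{4205} + \frac{21}{10} = \frac{34440}{841} + \frac{21}{10} = \frac{362061}{8410}$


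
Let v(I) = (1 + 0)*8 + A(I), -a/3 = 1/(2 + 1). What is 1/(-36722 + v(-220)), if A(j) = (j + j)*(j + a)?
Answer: 1/60526 ≈ 1.6522e-5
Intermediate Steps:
a = -1 (a = -3/(2 + 1) = -3/3 = -3*⅓ = -1)
A(j) = 2*j*(-1 + j) (A(j) = (j + j)*(j - 1) = (2*j)*(-1 + j) = 2*j*(-1 + j))
v(I) = 8 + 2*I*(-1 + I) (v(I) = (1 + 0)*8 + 2*I*(-1 + I) = 1*8 + 2*I*(-1 + I) = 8 + 2*I*(-1 + I))
1/(-36722 + v(-220)) = 1/(-36722 + (8 + 2*(-220)*(-1 - 220))) = 1/(-36722 + (8 + 2*(-220)*(-221))) = 1/(-36722 + (8 + 97240)) = 1/(-36722 + 97248) = 1/60526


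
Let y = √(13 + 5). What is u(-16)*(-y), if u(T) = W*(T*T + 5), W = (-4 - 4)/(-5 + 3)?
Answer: -3132*√2 ≈ -4429.3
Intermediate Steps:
W = 4 (W = -8/(-2) = -8*(-½) = 4)
u(T) = 20 + 4*T² (u(T) = 4*(T*T + 5) = 4*(T² + 5) = 4*(5 + T²) = 20 + 4*T²)
y = 3*√2 (y = √18 = 3*√2 ≈ 4.2426)
u(-16)*(-y) = (20 + 4*(-16)²)*(-3*√2) = (20 + 4*256)*(-3*√2) = (20 + 1024)*(-3*√2) = 1044*(-3*√2) = -3132*√2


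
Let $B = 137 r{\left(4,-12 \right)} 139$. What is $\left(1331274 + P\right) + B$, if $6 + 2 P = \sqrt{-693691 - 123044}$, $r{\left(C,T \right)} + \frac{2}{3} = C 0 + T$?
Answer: $\frac{3270179}{3} + \frac{i \sqrt{816735}}{2} \approx 1.0901 \cdot 10^{6} + 451.87 i$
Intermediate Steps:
$r{\left(C,T \right)} = - \frac{2}{3} + T$ ($r{\left(C,T \right)} = - \frac{2}{3} + \left(C 0 + T\right) = - \frac{2}{3} + \left(0 + T\right) = - \frac{2}{3} + T$)
$P = -3 + \frac{i \sqrt{816735}}{2}$ ($P = -3 + \frac{\sqrt{-693691 - 123044}}{2} = -3 + \frac{\sqrt{-816735}}{2} = -3 + \frac{i \sqrt{816735}}{2} \approx -3.0 + 451.87 i$)
$B = - \frac{723634}{3}$ ($B = 137 \left(- \frac{2}{3} - 12\right) 139 = 137 \left(- \frac{38}{3}\right) 139 = \left(- \frac{5206}{3}\right) 139 = - \frac{723634}{3} \approx -2.4121 \cdot 10^{5}$)
$\left(1331274 + P\right) + B = \left(1331274 - \left(3 - \frac{i \sqrt{816735}}{2}\right)\right) - \frac{723634}{3} = \left(1331271 + \frac{i \sqrt{816735}}{2}\right) - \frac{723634}{3} = \frac{3270179}{3} + \frac{i \sqrt{816735}}{2}$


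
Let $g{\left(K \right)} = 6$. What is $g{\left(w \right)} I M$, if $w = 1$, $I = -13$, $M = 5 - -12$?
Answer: $-1326$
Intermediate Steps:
$M = 17$ ($M = 5 + 12 = 17$)
$g{\left(w \right)} I M = 6 \left(-13\right) 17 = \left(-78\right) 17 = -1326$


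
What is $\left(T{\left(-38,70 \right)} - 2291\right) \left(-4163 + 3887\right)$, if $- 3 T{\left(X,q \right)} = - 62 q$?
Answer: $233036$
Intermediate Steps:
$T{\left(X,q \right)} = \frac{62 q}{3}$ ($T{\left(X,q \right)} = - \frac{\left(-62\right) q}{3} = \frac{62 q}{3}$)
$\left(T{\left(-38,70 \right)} - 2291\right) \left(-4163 + 3887\right) = \left(\frac{62}{3} \cdot 70 - 2291\right) \left(-4163 + 3887\right) = \left(\frac{4340}{3} - 2291\right) \left(-276\right) = \left(- \frac{2533}{3}\right) \left(-276\right) = 233036$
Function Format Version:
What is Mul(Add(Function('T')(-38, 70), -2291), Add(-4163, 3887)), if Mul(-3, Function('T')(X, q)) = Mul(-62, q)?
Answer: 233036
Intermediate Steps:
Function('T')(X, q) = Mul(Rational(62, 3), q) (Function('T')(X, q) = Mul(Rational(-1, 3), Mul(-62, q)) = Mul(Rational(62, 3), q))
Mul(Add(Function('T')(-38, 70), -2291), Add(-4163, 3887)) = Mul(Add(Mul(Rational(62, 3), 70), -2291), Add(-4163, 3887)) = Mul(Add(Rational(4340, 3), -2291), -276) = Mul(Rational(-2533, 3), -276) = 233036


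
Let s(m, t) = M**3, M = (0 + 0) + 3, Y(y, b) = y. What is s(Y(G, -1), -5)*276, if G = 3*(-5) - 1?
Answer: 7452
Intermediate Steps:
G = -16 (G = -15 - 1 = -16)
M = 3 (M = 0 + 3 = 3)
s(m, t) = 27 (s(m, t) = 3**3 = 27)
s(Y(G, -1), -5)*276 = 27*276 = 7452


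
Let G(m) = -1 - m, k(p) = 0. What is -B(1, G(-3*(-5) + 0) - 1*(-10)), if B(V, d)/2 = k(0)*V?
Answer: 0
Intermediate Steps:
B(V, d) = 0 (B(V, d) = 2*(0*V) = 2*0 = 0)
-B(1, G(-3*(-5) + 0) - 1*(-10)) = -1*0 = 0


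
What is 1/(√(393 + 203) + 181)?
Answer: 181/32165 - 2*√149/32165 ≈ 0.0048682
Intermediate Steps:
1/(√(393 + 203) + 181) = 1/(√596 + 181) = 1/(2*√149 + 181) = 1/(181 + 2*√149)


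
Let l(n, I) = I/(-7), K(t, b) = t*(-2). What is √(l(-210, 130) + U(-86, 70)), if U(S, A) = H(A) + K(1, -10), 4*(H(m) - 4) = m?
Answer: √182/14 ≈ 0.96362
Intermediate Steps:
H(m) = 4 + m/4
K(t, b) = -2*t
l(n, I) = -I/7 (l(n, I) = I*(-⅐) = -I/7)
U(S, A) = 2 + A/4 (U(S, A) = (4 + A/4) - 2*1 = (4 + A/4) - 2 = 2 + A/4)
√(l(-210, 130) + U(-86, 70)) = √(-⅐*130 + (2 + (¼)*70)) = √(-130/7 + (2 + 35/2)) = √(-130/7 + 39/2) = √(13/14) = √182/14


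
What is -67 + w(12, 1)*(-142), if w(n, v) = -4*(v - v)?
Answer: -67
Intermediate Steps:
w(n, v) = 0 (w(n, v) = -4*0 = 0)
-67 + w(12, 1)*(-142) = -67 + 0*(-142) = -67 + 0 = -67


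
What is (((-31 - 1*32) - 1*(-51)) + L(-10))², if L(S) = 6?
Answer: 36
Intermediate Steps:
(((-31 - 1*32) - 1*(-51)) + L(-10))² = (((-31 - 1*32) - 1*(-51)) + 6)² = (((-31 - 32) + 51) + 6)² = ((-63 + 51) + 6)² = (-12 + 6)² = (-6)² = 36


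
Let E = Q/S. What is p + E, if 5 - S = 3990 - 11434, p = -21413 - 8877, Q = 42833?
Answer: -225587377/7449 ≈ -30284.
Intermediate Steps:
p = -30290
S = 7449 (S = 5 - (3990 - 11434) = 5 - 1*(-7444) = 5 + 7444 = 7449)
E = 42833/7449 ≈ 5.7502
p + E = -30290 + 42833/7449 = -225587377/7449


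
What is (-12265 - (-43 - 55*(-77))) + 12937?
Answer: -3520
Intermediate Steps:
(-12265 - (-43 - 55*(-77))) + 12937 = (-12265 - (-43 + 4235)) + 12937 = (-12265 - 1*4192) + 12937 = (-12265 - 4192) + 12937 = -16457 + 12937 = -3520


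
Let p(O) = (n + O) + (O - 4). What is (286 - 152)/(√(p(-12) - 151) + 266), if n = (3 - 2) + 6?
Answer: 8911/17732 - 67*I*√43/17732 ≈ 0.50254 - 0.024777*I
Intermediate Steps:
n = 7 (n = 1 + 6 = 7)
p(O) = 3 + 2*O (p(O) = (7 + O) + (O - 4) = (7 + O) + (-4 + O) = 3 + 2*O)
(286 - 152)/(√(p(-12) - 151) + 266) = (286 - 152)/(√((3 + 2*(-12)) - 151) + 266) = 134/(√((3 - 24) - 151) + 266) = 134/(√(-21 - 151) + 266) = 134/(√(-172) + 266) = 134/(2*I*√43 + 266) = 134/(266 + 2*I*√43)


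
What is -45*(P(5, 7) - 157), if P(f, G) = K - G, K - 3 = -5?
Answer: 7470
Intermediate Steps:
K = -2 (K = 3 - 5 = -2)
P(f, G) = -2 - G
-45*(P(5, 7) - 157) = -45*((-2 - 1*7) - 157) = -45*((-2 - 7) - 157) = -45*(-9 - 157) = -45*(-166) = 7470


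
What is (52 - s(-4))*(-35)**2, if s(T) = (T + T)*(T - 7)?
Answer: -44100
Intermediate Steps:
s(T) = 2*T*(-7 + T) (s(T) = (2*T)*(-7 + T) = 2*T*(-7 + T))
(52 - s(-4))*(-35)**2 = (52 - 2*(-4)*(-7 - 4))*(-35)**2 = (52 - 2*(-4)*(-11))*1225 = (52 - 1*88)*1225 = (52 - 88)*1225 = -36*1225 = -44100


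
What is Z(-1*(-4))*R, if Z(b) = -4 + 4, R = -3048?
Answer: 0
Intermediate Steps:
Z(b) = 0
Z(-1*(-4))*R = 0*(-3048) = 0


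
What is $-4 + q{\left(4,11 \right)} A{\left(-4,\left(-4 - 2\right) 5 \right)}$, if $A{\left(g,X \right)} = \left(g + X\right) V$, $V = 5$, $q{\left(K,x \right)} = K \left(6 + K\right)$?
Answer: $-6804$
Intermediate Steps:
$A{\left(g,X \right)} = 5 X + 5 g$ ($A{\left(g,X \right)} = \left(g + X\right) 5 = \left(X + g\right) 5 = 5 X + 5 g$)
$-4 + q{\left(4,11 \right)} A{\left(-4,\left(-4 - 2\right) 5 \right)} = -4 + 4 \left(6 + 4\right) \left(5 \left(-4 - 2\right) 5 + 5 \left(-4\right)\right) = -4 + 4 \cdot 10 \left(5 \left(\left(-6\right) 5\right) - 20\right) = -4 + 40 \left(5 \left(-30\right) - 20\right) = -4 + 40 \left(-150 - 20\right) = -4 + 40 \left(-170\right) = -4 - 6800 = -6804$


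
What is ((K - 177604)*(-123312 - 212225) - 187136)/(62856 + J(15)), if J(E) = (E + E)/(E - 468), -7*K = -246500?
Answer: 25250054880292/33219361 ≈ 7.6010e+5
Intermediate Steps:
K = 246500/7 (K = -1/7*(-246500) = 246500/7 ≈ 35214.)
J(E) = 2*E/(-468 + E) (J(E) = (2*E)/(-468 + E) = 2*E/(-468 + E))
((K - 177604)*(-123312 - 212225) - 187136)/(62856 + J(15)) = ((246500/7 - 177604)*(-123312 - 212225) - 187136)/(62856 + 2*15/(-468 + 15)) = (-996728/7*(-335537) - 187136)/(62856 + 2*15/(-453)) = (334439122936/7 - 187136)/(62856 + 2*15*(-1/453)) = 334437812984/(7*(62856 - 10/151)) = 334437812984/(7*(9491246/151)) = (334437812984/7)*(151/9491246) = 25250054880292/33219361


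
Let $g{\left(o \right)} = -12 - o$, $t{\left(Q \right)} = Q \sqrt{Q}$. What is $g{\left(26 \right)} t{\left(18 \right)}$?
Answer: $- 2052 \sqrt{2} \approx -2902.0$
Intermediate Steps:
$t{\left(Q \right)} = Q^{\frac{3}{2}}$
$g{\left(26 \right)} t{\left(18 \right)} = \left(-12 - 26\right) 18^{\frac{3}{2}} = \left(-12 - 26\right) 54 \sqrt{2} = - 38 \cdot 54 \sqrt{2} = - 2052 \sqrt{2}$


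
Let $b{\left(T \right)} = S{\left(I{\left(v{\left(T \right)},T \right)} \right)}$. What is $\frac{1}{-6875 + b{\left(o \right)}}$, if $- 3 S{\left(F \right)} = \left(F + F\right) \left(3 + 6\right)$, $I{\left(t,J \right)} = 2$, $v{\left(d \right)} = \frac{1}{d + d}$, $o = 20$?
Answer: $- \frac{1}{6887} \approx -0.0001452$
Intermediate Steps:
$v{\left(d \right)} = \frac{1}{2 d}$
$S{\left(F \right)} = - 6 F$ ($S{\left(F \right)} = - \frac{\left(F + F\right) \left(3 + 6\right)}{3} = - \frac{2 F 9}{3} = - \frac{18 F}{3} = - 6 F$)
$b{\left(T \right)} = -12$ ($b{\left(T \right)} = \left(-6\right) 2 = -12$)
$\frac{1}{-6875 + b{\left(o \right)}} = \frac{1}{-6875 - 12} = \frac{1}{-6887} = - \frac{1}{6887}$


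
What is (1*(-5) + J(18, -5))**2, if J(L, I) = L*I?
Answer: 9025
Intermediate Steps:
J(L, I) = I*L
(1*(-5) + J(18, -5))**2 = (1*(-5) - 5*18)**2 = (-5 - 90)**2 = (-95)**2 = 9025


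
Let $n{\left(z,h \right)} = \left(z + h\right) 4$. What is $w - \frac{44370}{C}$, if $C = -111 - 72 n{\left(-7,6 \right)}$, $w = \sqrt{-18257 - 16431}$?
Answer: $- \frac{14790}{59} + 8 i \sqrt{542} \approx -250.68 + 186.25 i$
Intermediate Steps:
$n{\left(z,h \right)} = 4 h + 4 z$ ($n{\left(z,h \right)} = \left(h + z\right) 4 = 4 h + 4 z$)
$w = 8 i \sqrt{542}$ ($w = \sqrt{-34688} = 8 i \sqrt{542} \approx 186.25 i$)
$C = 177$ ($C = -111 - 72 \left(4 \cdot 6 + 4 \left(-7\right)\right) = -111 - 72 \left(24 - 28\right) = -111 - -288 = -111 + 288 = 177$)
$w - \frac{44370}{C} = 8 i \sqrt{542} - \frac{44370}{177} = 8 i \sqrt{542} - \frac{14790}{59} = - \frac{14790}{59} + 8 i \sqrt{542}$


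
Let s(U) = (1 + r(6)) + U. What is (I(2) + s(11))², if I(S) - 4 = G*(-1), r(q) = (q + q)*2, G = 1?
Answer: 1521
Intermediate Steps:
r(q) = 4*q (r(q) = (2*q)*2 = 4*q)
s(U) = 25 + U (s(U) = (1 + 4*6) + U = (1 + 24) + U = 25 + U)
I(S) = 3 (I(S) = 4 + 1*(-1) = 4 - 1 = 3)
(I(2) + s(11))² = (3 + (25 + 11))² = (3 + 36)² = 39² = 1521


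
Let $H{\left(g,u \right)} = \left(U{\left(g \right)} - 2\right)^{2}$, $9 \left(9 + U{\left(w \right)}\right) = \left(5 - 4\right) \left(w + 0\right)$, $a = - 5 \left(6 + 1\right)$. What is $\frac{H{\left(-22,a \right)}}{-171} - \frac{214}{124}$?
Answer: $- \frac{2389799}{858762} \approx -2.7828$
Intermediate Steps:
$a = -35$ ($a = \left(-5\right) 7 = -35$)
$U{\left(w \right)} = -9 + \frac{w}{9}$ ($U{\left(w \right)} = -9 + \frac{\left(5 - 4\right) \left(w + 0\right)}{9} = -9 + \frac{1 w}{9} = -9 + \frac{w}{9}$)
$H{\left(g,u \right)} = \left(-11 + \frac{g}{9}\right)^{2}$ ($H{\left(g,u \right)} = \left(\left(-9 + \frac{g}{9}\right) - 2\right)^{2} = \left(-11 + \frac{g}{9}\right)^{2}$)
$\frac{H{\left(-22,a \right)}}{-171} - \frac{214}{124} = \frac{\frac{1}{81} \left(-99 - 22\right)^{2}}{-171} - \frac{214}{124} = \frac{\left(-121\right)^{2}}{81} \left(- \frac{1}{171}\right) - \frac{107}{62} = \frac{1}{81} \cdot 14641 \left(- \frac{1}{171}\right) - \frac{107}{62} = \frac{14641}{81} \left(- \frac{1}{171}\right) - \frac{107}{62} = - \frac{14641}{13851} - \frac{107}{62} = - \frac{2389799}{858762}$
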